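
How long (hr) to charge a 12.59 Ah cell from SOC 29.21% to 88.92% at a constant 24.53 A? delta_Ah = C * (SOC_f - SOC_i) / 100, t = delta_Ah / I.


delta_Ah = 12.59 * (88.92 - 29.21) / 100 = 7.5175 Ah
t = delta_Ah / I = 7.5175 / 24.53 = 0.3065 hr

0.3065 hr


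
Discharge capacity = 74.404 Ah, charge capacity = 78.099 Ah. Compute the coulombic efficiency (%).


eta_c = Q_dis / Q_chg * 100 = 74.404 / 78.099 * 100 = 95.27%

95.27%


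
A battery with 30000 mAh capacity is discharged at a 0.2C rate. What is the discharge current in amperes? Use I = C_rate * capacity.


Convert: capacity = 30000 mAh = 30 Ah
At 0.2C: I = 0.2 * 30 Ah = 6 A

6 A


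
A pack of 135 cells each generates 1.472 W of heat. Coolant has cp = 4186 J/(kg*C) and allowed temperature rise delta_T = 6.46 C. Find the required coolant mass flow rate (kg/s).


Q_total = 135 * 1.472 = 198.72 W
m_dot = Q_total / (cp * dT) = 198.72 / (4186 * 6.46) = 0.007349 kg/s

0.007349 kg/s


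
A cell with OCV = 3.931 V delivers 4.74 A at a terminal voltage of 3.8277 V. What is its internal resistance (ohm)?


R = (OCV - V) / I = (3.931 - 3.8277) / 4.74 = 0.02179 ohm

0.02179 ohm


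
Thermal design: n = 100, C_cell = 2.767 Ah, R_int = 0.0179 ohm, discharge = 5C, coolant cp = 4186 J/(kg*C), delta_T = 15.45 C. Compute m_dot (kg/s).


Step 1: I = 5 * 2.767 = 13.835 A
Step 2: Q_cell = I^2 * R = 13.835^2 * 0.0179 = 3.4262 W
Step 3: Q_total = 100 * 3.4262 = 342.62 W
Step 4: m_dot = Q_total / (cp * dT) = 342.62 / (4186 * 15.45) = 0.005298 kg/s

0.005298 kg/s


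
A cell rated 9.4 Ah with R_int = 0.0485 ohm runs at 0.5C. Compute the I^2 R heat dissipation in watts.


Step 1: I = C_rate * capacity = 0.5 * 9.4 = 4.7 A
Step 2: Q = I^2 * R = 4.7^2 * 0.0485 = 22.09 * 0.0485 = 1.071 W

1.071 W


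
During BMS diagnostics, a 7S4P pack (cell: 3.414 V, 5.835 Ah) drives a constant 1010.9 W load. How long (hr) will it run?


Step 1: E_pack = Ns * V_cell * Np * C_cell = 7 * 3.414 * 4 * 5.835 = 557.78 Wh
Step 2: t = E_pack / P = 557.78 / 1010.9 = 0.5518 hr

0.5518 hr


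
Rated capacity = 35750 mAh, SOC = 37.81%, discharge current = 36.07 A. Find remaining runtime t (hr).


Convert: C_total = 35750 mAh = 35.75 Ah
Step 1: remaining = SOC/100 * C_total = 37.81/100 * 35.75 = 13.517 Ah
Step 2: t = remaining / I = 13.517 / 36.07 = 0.3747 hr

0.3747 hr


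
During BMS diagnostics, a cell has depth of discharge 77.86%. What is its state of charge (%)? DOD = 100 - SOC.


SOC = 100 - DOD = 100 - 77.86 = 22.14%

22.14%


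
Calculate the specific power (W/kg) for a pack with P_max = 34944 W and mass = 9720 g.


Convert: m = 9720 g = 9.72 kg
Specific power = 34944 W / 9.72 kg = 3595 W/kg

3595 W/kg


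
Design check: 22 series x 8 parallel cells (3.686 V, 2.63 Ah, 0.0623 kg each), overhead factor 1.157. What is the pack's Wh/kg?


Step 1: V_pack = 22 * 3.686 = 81.092 V
Step 2: C_pack = 8 * 2.63 = 21.04 Ah
Step 3: E_pack = V_pack * C_pack = 81.092 * 21.04 = 1706.2 Wh
Step 4: m_pack = 22 * 8 * 0.0623 * 1.157 = 12.686 kg
Step 5: ED = E_pack / m_pack = 1706.2 / 12.686 = 134.5 Wh/kg

134.5 Wh/kg


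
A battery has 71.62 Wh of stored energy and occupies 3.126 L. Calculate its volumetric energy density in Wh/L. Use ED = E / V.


ED = E / V = 71.62 / 3.126 = 22.91 Wh/L

22.91 Wh/L


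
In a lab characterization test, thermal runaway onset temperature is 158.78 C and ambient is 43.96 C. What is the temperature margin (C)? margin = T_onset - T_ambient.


Safety margin = 158.78 C - 43.96 C = 114.82 C

114.82 C


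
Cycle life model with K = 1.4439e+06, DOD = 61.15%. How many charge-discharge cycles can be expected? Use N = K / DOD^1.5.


DOD^1.5 = 478.18
N = K / DOD^1.5 = 1.4439e+06 / 478.18 = 3020

3020 cycles


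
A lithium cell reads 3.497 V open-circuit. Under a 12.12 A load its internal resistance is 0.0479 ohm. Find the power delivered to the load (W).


Step 1: V_terminal = OCV - I*R = 3.497 - 12.12 * 0.0479 = 2.9165 V
Step 2: P_out = V_terminal * I = 2.9165 * 12.12 = 35.35 W

35.35 W


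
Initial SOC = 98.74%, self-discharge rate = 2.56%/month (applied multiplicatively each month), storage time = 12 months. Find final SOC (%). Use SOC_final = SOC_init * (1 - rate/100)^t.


decay = (1 - 2.56/100)^12 = 0.73257
SOC_final = 98.74 * 0.73257 = 72.33%

72.33%


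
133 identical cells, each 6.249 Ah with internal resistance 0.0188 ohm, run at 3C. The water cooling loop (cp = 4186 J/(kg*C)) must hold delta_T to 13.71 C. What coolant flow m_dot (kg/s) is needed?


Step 1: I = 3 * 6.249 = 18.747 A
Step 2: Q_cell = I^2 * R = 18.747^2 * 0.0188 = 6.6073 W
Step 3: Q_total = 133 * 6.6073 = 878.77 W
Step 4: m_dot = Q_total / (cp * dT) = 878.77 / (4186 * 13.71) = 0.01531 kg/s

0.01531 kg/s


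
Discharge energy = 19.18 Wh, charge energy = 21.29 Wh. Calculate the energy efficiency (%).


eta_e = E_dis / E_chg * 100 = 19.18 / 21.29 * 100 = 90.09%

90.09%


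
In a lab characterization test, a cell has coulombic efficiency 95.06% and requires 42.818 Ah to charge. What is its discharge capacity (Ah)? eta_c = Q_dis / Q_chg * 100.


Q_dis = eta/100 * Q_chg = 95.06/100 * 42.818 = 40.70 Ah

40.70 Ah


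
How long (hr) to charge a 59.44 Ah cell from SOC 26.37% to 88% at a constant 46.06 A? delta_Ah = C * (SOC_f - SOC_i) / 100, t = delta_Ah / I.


Step 1: dSOC = 88% - 26.37% = 61.63%
Step 2: delta_Ah = 59.44 * 61.63 / 100 = 36.633 Ah
Step 3: t = 36.633 / 46.06 = 0.7953 hr

0.7953 hr


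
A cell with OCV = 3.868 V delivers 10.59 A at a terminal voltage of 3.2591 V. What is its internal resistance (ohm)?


R = (OCV - V) / I = (3.868 - 3.2591) / 10.59 = 0.05750 ohm

0.05750 ohm


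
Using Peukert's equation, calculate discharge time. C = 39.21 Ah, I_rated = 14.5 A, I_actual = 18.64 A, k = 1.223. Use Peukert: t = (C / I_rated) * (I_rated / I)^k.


t_rated = C / I_rated = 39.21 / 14.5 = 2.7041 hr
(I_rated/I)^k = (0.7779)^1.223 = 0.73553
t = t_rated * (I_rated/I)^k = 2.7041 * 0.73553 = 1.989 hr

1.989 hr


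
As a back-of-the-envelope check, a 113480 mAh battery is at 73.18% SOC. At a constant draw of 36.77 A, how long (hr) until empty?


Convert: C_total = 113480 mAh = 113.48 Ah
Step 1: remaining = SOC/100 * C_total = 73.18/100 * 113.48 = 83.045 Ah
Step 2: t = remaining / I = 83.045 / 36.77 = 2.258 hr

2.258 hr


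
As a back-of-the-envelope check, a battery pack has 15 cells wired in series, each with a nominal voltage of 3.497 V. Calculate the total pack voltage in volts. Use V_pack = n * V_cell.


V_pack = n * V_cell = 15 * 3.497 = 52.455 V

52.455 V


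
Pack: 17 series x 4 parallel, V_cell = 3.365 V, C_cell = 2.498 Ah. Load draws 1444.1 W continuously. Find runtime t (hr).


Step 1: E_pack = Ns * V_cell * Np * C_cell = 17 * 3.365 * 4 * 2.498 = 571.59 Wh
Step 2: t = E_pack / P = 571.59 / 1444.1 = 0.3958 hr

0.3958 hr


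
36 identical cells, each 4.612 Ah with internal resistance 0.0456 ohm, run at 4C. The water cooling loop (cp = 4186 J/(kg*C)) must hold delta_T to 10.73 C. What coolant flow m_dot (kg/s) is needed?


Step 1: I = 4 * 4.612 = 18.448 A
Step 2: Q_cell = I^2 * R = 18.448^2 * 0.0456 = 15.519 W
Step 3: Q_total = 36 * 15.519 = 558.68 W
Step 4: m_dot = Q_total / (cp * dT) = 558.68 / (4186 * 10.73) = 0.01244 kg/s

0.01244 kg/s


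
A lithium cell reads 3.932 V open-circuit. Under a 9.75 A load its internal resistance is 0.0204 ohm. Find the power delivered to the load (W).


Step 1: V_terminal = OCV - I*R = 3.932 - 9.75 * 0.0204 = 3.7331 V
Step 2: P_out = V_terminal * I = 3.7331 * 9.75 = 36.40 W

36.40 W


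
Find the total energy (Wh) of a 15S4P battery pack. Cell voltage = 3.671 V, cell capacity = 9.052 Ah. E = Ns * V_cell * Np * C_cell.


E = Ns * Vcell * Np * Ccell = 15 * 3.671 * 4 * 9.052 = 1994 Wh

1994 Wh


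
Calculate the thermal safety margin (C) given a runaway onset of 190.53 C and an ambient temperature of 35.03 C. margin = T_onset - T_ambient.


margin = T_onset - T_ambient = 190.53 - 35.03 = 155.5 C

155.5 C


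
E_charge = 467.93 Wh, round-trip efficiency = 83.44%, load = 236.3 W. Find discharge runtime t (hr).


Step 1: E_discharge = eta/100 * E_charge = 83.44/100 * 467.93 = 390.44 Wh
Step 2: t = E_discharge / P = 390.44 / 236.3 = 1.652 hr

1.652 hr


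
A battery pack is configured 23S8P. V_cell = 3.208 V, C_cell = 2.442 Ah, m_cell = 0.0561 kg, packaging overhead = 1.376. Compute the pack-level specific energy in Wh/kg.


Step 1: V_pack = 23 * 3.208 = 73.784 V
Step 2: C_pack = 8 * 2.442 = 19.536 Ah
Step 3: E_pack = V_pack * C_pack = 73.784 * 19.536 = 1441.4 Wh
Step 4: m_pack = 23 * 8 * 0.0561 * 1.376 = 14.204 kg
Step 5: ED = E_pack / m_pack = 1441.4 / 14.204 = 101.5 Wh/kg

101.5 Wh/kg


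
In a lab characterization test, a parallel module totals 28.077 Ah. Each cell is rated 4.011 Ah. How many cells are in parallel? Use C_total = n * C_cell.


n = C_total / C_cell = 28.077 / 4.011 = 7

7


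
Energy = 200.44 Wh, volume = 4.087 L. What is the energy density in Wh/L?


Volumetric ED = 200.44 Wh / 4.087 L = 49.04 Wh/L

49.04 Wh/L


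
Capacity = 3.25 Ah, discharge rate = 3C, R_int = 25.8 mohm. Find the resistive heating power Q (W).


Convert: R = 25.8 mohm = 0.0258 ohm
Step 1: I = C_rate * capacity = 3 * 3.25 = 9.75 A
Step 2: Q = I^2 * R = 9.75^2 * 0.0258 = 95.063 * 0.0258 = 2.453 W

2.453 W


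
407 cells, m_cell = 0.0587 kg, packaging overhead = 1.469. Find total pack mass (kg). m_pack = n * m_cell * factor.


m_pack = n * m_cell * overhead = 407 * 0.0587 * 1.469 = 35.10 kg

35.10 kg


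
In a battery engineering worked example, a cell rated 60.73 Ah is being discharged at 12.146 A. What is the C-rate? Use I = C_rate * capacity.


Rearranging: C_rate = 12.146 / 60.73 = 0.2C

0.2C


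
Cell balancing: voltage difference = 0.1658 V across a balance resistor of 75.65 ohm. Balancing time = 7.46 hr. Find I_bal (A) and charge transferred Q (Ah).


First, Ohm's law: I_bal = 0.1658 V / 75.65 ohm = 0.0021917 A
Then Q = I * t = 0.0021917 A * 7.46 hr = 0.01635 Ah

I=0.0021917 A, Q=0.01635 Ah


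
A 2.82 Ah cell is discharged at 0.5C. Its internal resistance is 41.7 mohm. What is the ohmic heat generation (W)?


Convert: R = 41.7 mohm = 0.0417 ohm
Step 1: I = C_rate * capacity = 0.5 * 2.82 = 1.41 A
Step 2: Q = I^2 * R = 1.41^2 * 0.0417 = 1.9881 * 0.0417 = 0.08290 W

0.08290 W


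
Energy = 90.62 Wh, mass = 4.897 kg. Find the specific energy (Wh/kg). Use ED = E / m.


ED = E / m = 90.62 / 4.897 = 18.51 Wh/kg

18.51 Wh/kg


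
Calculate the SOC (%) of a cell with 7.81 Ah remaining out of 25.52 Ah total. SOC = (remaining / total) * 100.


SOC% = 7.81 / 25.52 * 100 = 30.60%

30.60%


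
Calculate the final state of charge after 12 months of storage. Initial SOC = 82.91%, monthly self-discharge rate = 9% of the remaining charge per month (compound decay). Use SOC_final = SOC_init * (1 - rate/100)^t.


decay = (1 - 9/100)^12 = 0.32248
SOC_final = 82.91 * 0.32248 = 26.74%

26.74%


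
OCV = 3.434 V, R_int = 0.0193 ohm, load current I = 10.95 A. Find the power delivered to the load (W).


Step 1: V_terminal = OCV - I*R = 3.434 - 10.95 * 0.0193 = 3.2227 V
Step 2: P_out = V_terminal * I = 3.2227 * 10.95 = 35.29 W

35.29 W


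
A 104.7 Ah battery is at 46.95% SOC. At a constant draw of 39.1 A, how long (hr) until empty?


Step 1: remaining = SOC/100 * C_total = 46.95/100 * 104.7 = 49.157 Ah
Step 2: t = remaining / I = 49.157 / 39.1 = 1.257 hr

1.257 hr


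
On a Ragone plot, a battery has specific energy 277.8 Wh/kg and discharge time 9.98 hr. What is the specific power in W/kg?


P_specific = E / t = 277.8 / 9.98 = 27.84 W/kg

27.84 W/kg


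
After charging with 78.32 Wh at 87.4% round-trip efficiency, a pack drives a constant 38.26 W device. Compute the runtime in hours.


Step 1: E_discharge = eta/100 * E_charge = 87.4/100 * 78.32 = 68.452 Wh
Step 2: t = E_discharge / P = 68.452 / 38.26 = 1.789 hr

1.789 hr


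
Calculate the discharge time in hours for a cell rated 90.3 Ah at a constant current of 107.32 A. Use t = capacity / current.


Runtime = 90.3 Ah / 107.32 A = 0.8414 hr

0.8414 hr


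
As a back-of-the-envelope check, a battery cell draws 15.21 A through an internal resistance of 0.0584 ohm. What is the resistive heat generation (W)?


Q = I^2 * R = 15.21^2 * 0.0584 = 13.51 W

13.51 W


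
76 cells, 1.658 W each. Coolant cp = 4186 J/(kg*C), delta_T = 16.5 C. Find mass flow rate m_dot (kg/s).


Step 1: Total heat Q = 76 * 1.658 W = 126.01 W
Step 2: denom = cp * dT = 4186 * 16.5 = 69069
Step 3: m_dot = 126.01 / 69069 = 0.001824 kg/s

0.001824 kg/s


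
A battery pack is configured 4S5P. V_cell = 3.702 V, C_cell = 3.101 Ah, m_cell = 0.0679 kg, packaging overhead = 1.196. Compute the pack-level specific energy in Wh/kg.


Step 1: V_pack = 4 * 3.702 = 14.808 V
Step 2: C_pack = 5 * 3.101 = 15.505 Ah
Step 3: E_pack = V_pack * C_pack = 14.808 * 15.505 = 229.6 Wh
Step 4: m_pack = 4 * 5 * 0.0679 * 1.196 = 1.6242 kg
Step 5: ED = E_pack / m_pack = 229.6 / 1.6242 = 141.4 Wh/kg

141.4 Wh/kg


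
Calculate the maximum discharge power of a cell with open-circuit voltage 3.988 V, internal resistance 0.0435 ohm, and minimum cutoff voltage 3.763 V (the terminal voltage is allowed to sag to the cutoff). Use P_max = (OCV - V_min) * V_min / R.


dV = OCV - V_min = 0.225 V (so I_max = dV / R)
P_max = dV * V_min / R = 0.225 * 3.763 / 0.0435 = 19.46 W

19.46 W


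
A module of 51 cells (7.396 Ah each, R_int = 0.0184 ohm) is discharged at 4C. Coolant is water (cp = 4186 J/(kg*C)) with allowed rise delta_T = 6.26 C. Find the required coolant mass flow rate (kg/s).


Step 1: I = 4 * 7.396 = 29.584 A
Step 2: Q_cell = I^2 * R = 29.584^2 * 0.0184 = 16.104 W
Step 3: Q_total = 51 * 16.104 = 821.3 W
Step 4: m_dot = Q_total / (cp * dT) = 821.3 / (4186 * 6.26) = 0.03134 kg/s

0.03134 kg/s


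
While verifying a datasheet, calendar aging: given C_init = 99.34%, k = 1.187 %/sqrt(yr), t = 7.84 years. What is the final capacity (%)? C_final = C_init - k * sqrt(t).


Step 1: sqrt(7.84 yr) = 2.8
Step 2: drop = 1.187 * 2.8 = 3.3236
Step 3: C_final = 99.34 - 3.3236 = 96.02%

96.02%


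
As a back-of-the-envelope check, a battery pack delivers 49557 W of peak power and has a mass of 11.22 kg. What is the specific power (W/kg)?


SP = P / m = 49557 / 11.22 = 4417 W/kg

4417 W/kg


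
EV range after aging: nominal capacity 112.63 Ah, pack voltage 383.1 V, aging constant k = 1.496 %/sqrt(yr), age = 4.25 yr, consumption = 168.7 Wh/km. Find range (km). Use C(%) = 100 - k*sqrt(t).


Step 1: capacity retention = 100 - 1.496 * sqrt(4.25) = 100 - 1.496 * 2.0616 = 96.916%
Step 2: C_now = 112.63 * 96.916/100 = 109.16 Ah
Step 3: E_pack = V * C_now = 383.1 * 109.16 = 41819 Wh
Step 4: range = E_pack / consumption = 41819 / 168.7 = 247.9 km

247.9 km


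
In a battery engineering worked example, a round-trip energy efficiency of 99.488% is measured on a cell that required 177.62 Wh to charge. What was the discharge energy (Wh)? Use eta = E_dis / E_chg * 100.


E_dis = eta/100 * E_chg = 99.488/100 * 177.62 = 176.7 Wh

176.7 Wh


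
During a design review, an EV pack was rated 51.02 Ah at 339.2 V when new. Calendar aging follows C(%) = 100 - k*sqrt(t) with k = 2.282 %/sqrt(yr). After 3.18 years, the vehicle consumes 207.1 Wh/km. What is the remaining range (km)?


Step 1: capacity retention = 100 - 2.282 * sqrt(3.18) = 100 - 2.282 * 1.7833 = 95.931%
Step 2: C_now = 51.02 * 95.931/100 = 48.944 Ah
Step 3: E_pack = V * C_now = 339.2 * 48.944 = 16602 Wh
Step 4: range = E_pack / consumption = 16602 / 207.1 = 80.16 km

80.16 km


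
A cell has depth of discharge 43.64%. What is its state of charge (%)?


SOC = 100 - DOD = 100 - 43.64 = 56.36%

56.36%


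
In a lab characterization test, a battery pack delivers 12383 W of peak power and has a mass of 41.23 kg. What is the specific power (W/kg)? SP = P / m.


SP = P / m = 12383 / 41.23 = 300.3 W/kg

300.3 W/kg


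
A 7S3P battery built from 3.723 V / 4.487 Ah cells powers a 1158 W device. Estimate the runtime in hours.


Step 1: E_pack = Ns * V_cell * Np * C_cell = 7 * 3.723 * 3 * 4.487 = 350.81 Wh
Step 2: t = E_pack / P = 350.81 / 1158 = 0.3029 hr

0.3029 hr


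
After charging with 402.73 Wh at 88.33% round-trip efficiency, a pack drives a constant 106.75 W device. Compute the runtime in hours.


Step 1: E_discharge = eta/100 * E_charge = 88.33/100 * 402.73 = 355.73 Wh
Step 2: t = E_discharge / P = 355.73 / 106.75 = 3.332 hr

3.332 hr


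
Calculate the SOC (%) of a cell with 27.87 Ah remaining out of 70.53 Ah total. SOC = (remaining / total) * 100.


SOC = (remaining / total) * 100 = (27.87 / 70.53) * 100 = 39.52%

39.52%


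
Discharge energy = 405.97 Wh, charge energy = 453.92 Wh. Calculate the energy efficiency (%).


Round-trip efficiency = 405.97/453.92 * 100% = 89.44%

89.44%


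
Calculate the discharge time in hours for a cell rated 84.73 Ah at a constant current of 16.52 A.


Runtime = 84.73 Ah / 16.52 A = 5.129 hr

5.129 hr


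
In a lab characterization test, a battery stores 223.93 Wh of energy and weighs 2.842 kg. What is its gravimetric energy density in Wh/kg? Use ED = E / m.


Specific energy = 223.93 Wh / 2.842 kg = 78.79 Wh/kg

78.79 Wh/kg


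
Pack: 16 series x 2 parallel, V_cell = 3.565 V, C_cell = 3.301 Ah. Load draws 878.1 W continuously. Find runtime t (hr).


Step 1: E_pack = Ns * V_cell * Np * C_cell = 16 * 3.565 * 2 * 3.301 = 376.58 Wh
Step 2: t = E_pack / P = 376.58 / 878.1 = 0.4289 hr

0.4289 hr


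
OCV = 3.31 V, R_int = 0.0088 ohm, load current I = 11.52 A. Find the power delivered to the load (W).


Step 1: V_terminal = OCV - I*R = 3.31 - 11.52 * 0.0088 = 3.2086 V
Step 2: P_out = V_terminal * I = 3.2086 * 11.52 = 36.96 W

36.96 W


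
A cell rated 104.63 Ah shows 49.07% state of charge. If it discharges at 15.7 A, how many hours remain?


Step 1: remaining = SOC/100 * C_total = 49.07/100 * 104.63 = 51.342 Ah
Step 2: t = remaining / I = 51.342 / 15.7 = 3.270 hr

3.270 hr


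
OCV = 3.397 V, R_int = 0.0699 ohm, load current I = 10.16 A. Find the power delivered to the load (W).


Step 1: V_terminal = OCV - I*R = 3.397 - 10.16 * 0.0699 = 2.6868 V
Step 2: P_out = V_terminal * I = 2.6868 * 10.16 = 27.30 W

27.30 W


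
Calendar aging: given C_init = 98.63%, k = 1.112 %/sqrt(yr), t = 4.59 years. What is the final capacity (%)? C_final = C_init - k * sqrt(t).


sqrt(t) = sqrt(4.59) = 2.1424
C_final = 98.63 - 1.112 * 2.1424 = 96.25%

96.25%


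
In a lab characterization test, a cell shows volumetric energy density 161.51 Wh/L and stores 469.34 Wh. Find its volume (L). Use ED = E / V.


V = E / ED = 469.34 / 161.51 = 2.906 L

2.906 L


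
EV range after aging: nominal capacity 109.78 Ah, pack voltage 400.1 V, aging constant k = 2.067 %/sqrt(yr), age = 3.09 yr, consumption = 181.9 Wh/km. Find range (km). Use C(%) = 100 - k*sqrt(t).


Step 1: capacity retention = 100 - 2.067 * sqrt(3.09) = 100 - 2.067 * 1.7578 = 96.367%
Step 2: C_now = 109.78 * 96.367/100 = 105.79 Ah
Step 3: E_pack = V * C_now = 400.1 * 105.79 = 42327 Wh
Step 4: range = E_pack / consumption = 42327 / 181.9 = 232.7 km

232.7 km


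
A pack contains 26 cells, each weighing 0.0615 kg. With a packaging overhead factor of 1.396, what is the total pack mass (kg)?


Cell mass sum = 26 * 0.0615 = 1.599 kg
With overhead 1.396: m_pack = 1.599 * 1.396 = 2.232 kg

2.232 kg


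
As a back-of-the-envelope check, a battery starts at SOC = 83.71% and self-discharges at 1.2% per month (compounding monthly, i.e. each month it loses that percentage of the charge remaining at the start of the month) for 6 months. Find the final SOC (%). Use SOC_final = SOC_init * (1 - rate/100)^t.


Monthly retention factor = 1 - 1.2/100 = 0.988
Over 6 months: factor^6 = 0.93013
SOC_final = 83.71 * 0.93013 = 77.86%

77.86%


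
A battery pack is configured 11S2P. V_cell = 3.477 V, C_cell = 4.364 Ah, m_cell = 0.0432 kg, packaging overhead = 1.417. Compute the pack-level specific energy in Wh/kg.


Step 1: V_pack = 11 * 3.477 = 38.247 V
Step 2: C_pack = 2 * 4.364 = 8.728 Ah
Step 3: E_pack = V_pack * C_pack = 38.247 * 8.728 = 333.82 Wh
Step 4: m_pack = 11 * 2 * 0.0432 * 1.417 = 1.3467 kg
Step 5: ED = E_pack / m_pack = 333.82 / 1.3467 = 247.9 Wh/kg

247.9 Wh/kg


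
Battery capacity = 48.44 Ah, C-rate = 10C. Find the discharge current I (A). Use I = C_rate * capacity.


I = C_rate * capacity = 10 * 48.44 = 484.4 A

484.4 A


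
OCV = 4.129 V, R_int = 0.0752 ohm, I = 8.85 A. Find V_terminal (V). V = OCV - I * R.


IR drop = 8.85 * 0.0752 = 0.66552 V
V = 4.129 - 0.66552 = 3.463 V

3.463 V


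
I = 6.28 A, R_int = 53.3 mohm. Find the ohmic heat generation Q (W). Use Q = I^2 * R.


Convert: R = 53.3 mohm = 0.0533 ohm
I^2 = 39.438
Q = 39.438 * 0.0533 = 2.102 W

2.102 W


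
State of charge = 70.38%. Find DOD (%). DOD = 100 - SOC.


Complement of SOC: DOD = 100% - 70.38% = 29.62%

29.62%


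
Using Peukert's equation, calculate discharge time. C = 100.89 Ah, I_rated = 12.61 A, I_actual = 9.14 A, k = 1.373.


t_rated = C / I_rated = 100.89 / 12.61 = 8.0008 hr
(I_rated/I)^k = (1.3796)^1.373 = 1.5555
t = t_rated * (I_rated/I)^k = 8.0008 * 1.5555 = 12.45 hr

12.45 hr


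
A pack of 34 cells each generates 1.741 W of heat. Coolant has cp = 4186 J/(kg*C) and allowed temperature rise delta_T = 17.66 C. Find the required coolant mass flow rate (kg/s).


Step 1: Total heat Q = 34 * 1.741 W = 59.194 W
Step 2: denom = cp * dT = 4186 * 17.66 = 73925
Step 3: m_dot = 59.194 / 73925 = 8.007e-04 kg/s

8.007e-04 kg/s


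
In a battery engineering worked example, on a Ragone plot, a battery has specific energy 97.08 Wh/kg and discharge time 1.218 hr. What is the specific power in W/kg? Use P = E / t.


P_specific = E / t = 97.08 / 1.218 = 79.70 W/kg

79.70 W/kg


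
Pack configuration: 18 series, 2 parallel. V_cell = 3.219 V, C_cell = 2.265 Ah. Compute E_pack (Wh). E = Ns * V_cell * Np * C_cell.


V_pack = 18 * 3.219 = 57.942 V
C_pack = 2 * 2.265 = 4.53 Ah
E = V_pack * C_pack = 57.942 * 4.53 = 262.5 Wh

262.5 Wh


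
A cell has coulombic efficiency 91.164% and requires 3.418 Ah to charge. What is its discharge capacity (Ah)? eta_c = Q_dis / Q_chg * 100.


Q_dis = eta/100 * Q_chg = 91.164/100 * 3.418 = 3.116 Ah

3.116 Ah


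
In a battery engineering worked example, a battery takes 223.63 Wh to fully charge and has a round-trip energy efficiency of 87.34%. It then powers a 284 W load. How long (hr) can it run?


Step 1: E_discharge = eta/100 * E_charge = 87.34/100 * 223.63 = 195.32 Wh
Step 2: t = E_discharge / P = 195.32 / 284 = 0.6877 hr

0.6877 hr


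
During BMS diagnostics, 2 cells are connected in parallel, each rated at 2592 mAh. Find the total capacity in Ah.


Convert: C_cell = 2592 mAh = 2.592 Ah
C_total = 2 * 2.592 = 5.184 Ah

5.184 Ah


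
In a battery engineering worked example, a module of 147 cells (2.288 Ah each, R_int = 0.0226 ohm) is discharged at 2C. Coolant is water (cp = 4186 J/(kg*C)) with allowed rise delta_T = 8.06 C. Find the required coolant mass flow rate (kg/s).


Step 1: I = 2 * 2.288 = 4.576 A
Step 2: Q_cell = I^2 * R = 4.576^2 * 0.0226 = 0.47324 W
Step 3: Q_total = 147 * 0.47324 = 69.566 W
Step 4: m_dot = Q_total / (cp * dT) = 69.566 / (4186 * 8.06) = 0.002062 kg/s

0.002062 kg/s


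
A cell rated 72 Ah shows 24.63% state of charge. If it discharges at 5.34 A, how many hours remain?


Step 1: remaining = SOC/100 * C_total = 24.63/100 * 72 = 17.734 Ah
Step 2: t = remaining / I = 17.734 / 5.34 = 3.321 hr

3.321 hr


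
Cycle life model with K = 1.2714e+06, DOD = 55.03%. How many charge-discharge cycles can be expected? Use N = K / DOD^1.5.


DOD^1.5 = 408.22
N = K / DOD^1.5 = 1.2714e+06 / 408.22 = 3114

3114 cycles


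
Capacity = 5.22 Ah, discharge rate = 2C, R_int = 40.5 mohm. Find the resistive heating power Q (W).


Convert: R = 40.5 mohm = 0.0405 ohm
Step 1: I = C_rate * capacity = 2 * 5.22 = 10.44 A
Step 2: Q = I^2 * R = 10.44^2 * 0.0405 = 108.99 * 0.0405 = 4.414 W

4.414 W


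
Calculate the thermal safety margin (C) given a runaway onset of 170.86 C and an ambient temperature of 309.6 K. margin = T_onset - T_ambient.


Convert: T_ambient = 309.6 K = 36.45 C
margin = 170.86 - 36.45 = 134.41 C

134.41 C


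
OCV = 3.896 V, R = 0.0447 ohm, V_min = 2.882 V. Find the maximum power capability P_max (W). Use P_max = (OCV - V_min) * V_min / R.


P_max = (OCV - V_min) * V_min / R = (3.896 - 2.882) * 2.882 / 0.0447 = 1.014 * 2.882 / 0.0447 = 65.38 W

65.38 W


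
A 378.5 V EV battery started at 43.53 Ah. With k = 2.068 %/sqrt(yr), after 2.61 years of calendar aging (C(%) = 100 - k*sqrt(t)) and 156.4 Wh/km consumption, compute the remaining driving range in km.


Step 1: capacity retention = 100 - 2.068 * sqrt(2.61) = 100 - 2.068 * 1.6155 = 96.659%
Step 2: C_now = 43.53 * 96.659/100 = 42.076 Ah
Step 3: E_pack = V * C_now = 378.5 * 42.076 = 15926 Wh
Step 4: range = E_pack / consumption = 15926 / 156.4 = 101.8 km

101.8 km


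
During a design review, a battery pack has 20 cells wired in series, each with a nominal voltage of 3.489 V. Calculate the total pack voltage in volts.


V_pack = n * V_cell = 20 * 3.489 = 69.78 V

69.78 V


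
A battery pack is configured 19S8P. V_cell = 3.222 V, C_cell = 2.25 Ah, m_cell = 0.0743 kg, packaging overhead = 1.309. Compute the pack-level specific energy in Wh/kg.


Step 1: V_pack = 19 * 3.222 = 61.218 V
Step 2: C_pack = 8 * 2.25 = 18 Ah
Step 3: E_pack = V_pack * C_pack = 61.218 * 18 = 1101.9 Wh
Step 4: m_pack = 19 * 8 * 0.0743 * 1.309 = 14.783 kg
Step 5: ED = E_pack / m_pack = 1101.9 / 14.783 = 74.54 Wh/kg

74.54 Wh/kg


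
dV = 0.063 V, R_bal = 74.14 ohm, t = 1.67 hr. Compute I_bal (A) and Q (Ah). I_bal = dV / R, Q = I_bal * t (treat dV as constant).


I_bal = dV / R = 0.063 / 74.14 = 8.4974e-04 A
Q = I_bal * t = 8.4974e-04 * 1.67 = 0.001419 Ah

I=8.4974e-04 A, Q=0.001419 Ah


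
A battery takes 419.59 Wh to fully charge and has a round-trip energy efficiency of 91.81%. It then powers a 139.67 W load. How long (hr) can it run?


Step 1: E_discharge = eta/100 * E_charge = 91.81/100 * 419.59 = 385.23 Wh
Step 2: t = E_discharge / P = 385.23 / 139.67 = 2.758 hr

2.758 hr


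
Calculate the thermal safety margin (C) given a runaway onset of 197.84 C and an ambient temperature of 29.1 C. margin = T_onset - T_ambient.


margin = T_onset - T_ambient = 197.84 - 29.1 = 168.74 C

168.74 C


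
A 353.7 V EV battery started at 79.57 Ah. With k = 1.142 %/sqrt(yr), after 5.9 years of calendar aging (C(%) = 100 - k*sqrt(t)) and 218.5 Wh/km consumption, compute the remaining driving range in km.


Step 1: capacity retention = 100 - 1.142 * sqrt(5.9) = 100 - 1.142 * 2.429 = 97.226%
Step 2: C_now = 79.57 * 97.226/100 = 77.363 Ah
Step 3: E_pack = V * C_now = 353.7 * 77.363 = 27363 Wh
Step 4: range = E_pack / consumption = 27363 / 218.5 = 125.2 km

125.2 km


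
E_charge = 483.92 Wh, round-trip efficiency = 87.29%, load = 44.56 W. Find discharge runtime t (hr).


Step 1: E_discharge = eta/100 * E_charge = 87.29/100 * 483.92 = 422.41 Wh
Step 2: t = E_discharge / P = 422.41 / 44.56 = 9.480 hr

9.480 hr


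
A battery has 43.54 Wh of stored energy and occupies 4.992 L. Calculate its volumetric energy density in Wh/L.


Volumetric ED = 43.54 Wh / 4.992 L = 8.722 Wh/L

8.722 Wh/L


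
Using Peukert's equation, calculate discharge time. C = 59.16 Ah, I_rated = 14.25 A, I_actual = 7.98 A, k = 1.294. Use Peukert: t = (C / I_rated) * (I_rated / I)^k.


Step 1: t_rated = C / I_rated = 59.16 / 14.25 = 4.1516 hr
Step 2: ratio = 14.25 / 7.98 = 1.7857
Step 3: ratio^k = 1.7857^1.294 = 2.1176
Step 4: t = t_rated * ratio^k = 4.1516 * 2.1176 = 8.791 hr

8.791 hr


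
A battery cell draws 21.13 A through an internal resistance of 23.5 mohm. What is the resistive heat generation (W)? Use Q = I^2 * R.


Convert: R = 23.5 mohm = 0.0235 ohm
I^2 = 446.48
Q = 446.48 * 0.0235 = 10.49 W

10.49 W


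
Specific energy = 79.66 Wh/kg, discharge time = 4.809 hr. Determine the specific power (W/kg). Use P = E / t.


P_specific = E / t = 79.66 / 4.809 = 16.56 W/kg

16.56 W/kg


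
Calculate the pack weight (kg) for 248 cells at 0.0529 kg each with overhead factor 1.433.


m_pack = n * m_cell * overhead = 248 * 0.0529 * 1.433 = 18.80 kg

18.80 kg


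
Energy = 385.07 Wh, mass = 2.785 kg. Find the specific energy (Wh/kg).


Specific energy = 385.07 Wh / 2.785 kg = 138.3 Wh/kg

138.3 Wh/kg


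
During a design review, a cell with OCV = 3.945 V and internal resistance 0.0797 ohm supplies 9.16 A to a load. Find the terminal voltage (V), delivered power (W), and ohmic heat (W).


Step 1: V_terminal = OCV - I*R = 3.945 - 9.16 * 0.0797 = 3.2149 V
Step 2: P_out = V_terminal * I = 3.2149 * 9.16 = 29.45 W
Step 3: Q = I^2 * R = 9.16^2 * 0.0797 = 6.687 W

V=3.2149 V, P=29.45 W, Q=6.687 W


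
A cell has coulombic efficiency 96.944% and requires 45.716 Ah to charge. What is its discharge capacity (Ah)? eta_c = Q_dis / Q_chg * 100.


Q_dis = eta/100 * Q_chg = 96.944/100 * 45.716 = 44.32 Ah

44.32 Ah


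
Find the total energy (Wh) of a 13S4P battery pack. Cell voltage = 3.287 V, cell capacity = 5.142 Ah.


V_pack = 13 * 3.287 = 42.731 V
C_pack = 4 * 5.142 = 20.568 Ah
E = V_pack * C_pack = 42.731 * 20.568 = 878.9 Wh

878.9 Wh


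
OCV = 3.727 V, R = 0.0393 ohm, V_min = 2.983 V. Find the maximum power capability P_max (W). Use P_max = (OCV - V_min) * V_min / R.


P_max = (OCV - V_min) * V_min / R = (3.727 - 2.983) * 2.983 / 0.0393 = 0.744 * 2.983 / 0.0393 = 56.47 W

56.47 W


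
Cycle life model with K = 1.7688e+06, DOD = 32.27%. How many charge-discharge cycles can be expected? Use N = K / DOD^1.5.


Step 1: DOD^1.5 = 32.27^1.5 = 183.32
Step 2: N = 1.7688e+06 / 183.32 = 9649 cycles

9649 cycles


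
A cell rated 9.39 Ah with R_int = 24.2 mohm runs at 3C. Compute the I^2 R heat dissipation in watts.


Convert: R = 24.2 mohm = 0.0242 ohm
Step 1: I = C_rate * capacity = 3 * 9.39 = 28.17 A
Step 2: Q = I^2 * R = 28.17^2 * 0.0242 = 793.55 * 0.0242 = 19.20 W

19.20 W


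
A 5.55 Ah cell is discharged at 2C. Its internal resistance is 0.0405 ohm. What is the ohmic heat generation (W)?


Step 1: I = C_rate * capacity = 2 * 5.55 = 11.1 A
Step 2: Q = I^2 * R = 11.1^2 * 0.0405 = 123.21 * 0.0405 = 4.990 W

4.990 W


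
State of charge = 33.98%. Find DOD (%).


DOD = 100 - SOC = 100 - 33.98 = 66.02%

66.02%


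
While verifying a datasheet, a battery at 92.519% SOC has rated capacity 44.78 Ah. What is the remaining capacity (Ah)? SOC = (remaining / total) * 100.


remaining = SOC / 100 * total = 92.519 / 100 * 44.78 = 41.43 Ah

41.43 Ah


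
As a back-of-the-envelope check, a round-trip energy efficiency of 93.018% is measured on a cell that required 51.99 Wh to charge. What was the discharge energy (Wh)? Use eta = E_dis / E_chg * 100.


E_dis = eta/100 * E_chg = 93.018/100 * 51.99 = 48.36 Wh

48.36 Wh


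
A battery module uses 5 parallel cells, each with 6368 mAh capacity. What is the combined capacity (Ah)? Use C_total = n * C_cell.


Convert: C_cell = 6368 mAh = 6.368 Ah
C_total = 5 * 6.368 = 31.84 Ah

31.84 Ah


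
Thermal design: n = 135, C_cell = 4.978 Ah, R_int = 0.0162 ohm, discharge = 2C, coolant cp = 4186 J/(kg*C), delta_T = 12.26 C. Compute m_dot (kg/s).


Step 1: I = 2 * 4.978 = 9.956 A
Step 2: Q_cell = I^2 * R = 9.956^2 * 0.0162 = 1.6058 W
Step 3: Q_total = 135 * 1.6058 = 216.78 W
Step 4: m_dot = Q_total / (cp * dT) = 216.78 / (4186 * 12.26) = 0.004224 kg/s

0.004224 kg/s


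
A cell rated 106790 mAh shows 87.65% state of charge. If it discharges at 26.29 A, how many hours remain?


Convert: C_total = 106790 mAh = 106.79 Ah
Step 1: remaining = SOC/100 * C_total = 87.65/100 * 106.79 = 93.601 Ah
Step 2: t = remaining / I = 93.601 / 26.29 = 3.560 hr

3.560 hr


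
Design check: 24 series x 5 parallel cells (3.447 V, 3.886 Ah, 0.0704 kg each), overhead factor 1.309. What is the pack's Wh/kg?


Step 1: V_pack = 24 * 3.447 = 82.728 V
Step 2: C_pack = 5 * 3.886 = 19.43 Ah
Step 3: E_pack = V_pack * C_pack = 82.728 * 19.43 = 1607.4 Wh
Step 4: m_pack = 24 * 5 * 0.0704 * 1.309 = 11.058 kg
Step 5: ED = E_pack / m_pack = 1607.4 / 11.058 = 145.4 Wh/kg

145.4 Wh/kg


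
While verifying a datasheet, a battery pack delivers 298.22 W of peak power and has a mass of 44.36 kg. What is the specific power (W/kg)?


Specific power = 298.22 W / 44.36 kg = 6.723 W/kg

6.723 W/kg


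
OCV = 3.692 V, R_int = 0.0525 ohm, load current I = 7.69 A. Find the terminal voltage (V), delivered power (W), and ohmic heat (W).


Step 1: V_terminal = OCV - I*R = 3.692 - 7.69 * 0.0525 = 3.2883 V
Step 2: P_out = V_terminal * I = 3.2883 * 7.69 = 25.29 W
Step 3: Q = I^2 * R = 7.69^2 * 0.0525 = 3.105 W

V=3.2883 V, P=25.29 W, Q=3.105 W


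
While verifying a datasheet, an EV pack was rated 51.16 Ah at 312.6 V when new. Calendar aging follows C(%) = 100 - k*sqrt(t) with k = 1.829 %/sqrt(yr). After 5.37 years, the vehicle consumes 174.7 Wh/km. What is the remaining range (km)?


Step 1: capacity retention = 100 - 1.829 * sqrt(5.37) = 100 - 1.829 * 2.3173 = 95.762%
Step 2: C_now = 51.16 * 95.762/100 = 48.992 Ah
Step 3: E_pack = V * C_now = 312.6 * 48.992 = 15315 Wh
Step 4: range = E_pack / consumption = 15315 / 174.7 = 87.66 km

87.66 km


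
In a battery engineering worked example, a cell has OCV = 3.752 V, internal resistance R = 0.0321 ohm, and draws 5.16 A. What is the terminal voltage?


IR drop = 5.16 * 0.0321 = 0.16564 V
V = 3.752 - 0.16564 = 3.586 V

3.586 V


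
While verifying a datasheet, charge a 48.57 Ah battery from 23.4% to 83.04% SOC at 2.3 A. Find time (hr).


Step 1: dSOC = 83.04% - 23.4% = 59.64%
Step 2: delta_Ah = 48.57 * 59.64 / 100 = 28.967 Ah
Step 3: t = 28.967 / 2.3 = 12.59 hr

12.59 hr


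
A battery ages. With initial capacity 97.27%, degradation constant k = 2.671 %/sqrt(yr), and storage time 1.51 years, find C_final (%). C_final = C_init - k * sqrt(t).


sqrt(t) = sqrt(1.51) = 1.2288
C_final = 97.27 - 2.671 * 1.2288 = 93.99%

93.99%


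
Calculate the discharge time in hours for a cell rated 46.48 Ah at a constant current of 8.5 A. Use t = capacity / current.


Runtime = 46.48 Ah / 8.5 A = 5.468 hr

5.468 hr


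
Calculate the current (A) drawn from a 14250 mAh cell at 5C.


Convert: capacity = 14250 mAh = 14.25 Ah
At 5C: I = 5 * 14.25 Ah = 71.25 A

71.25 A


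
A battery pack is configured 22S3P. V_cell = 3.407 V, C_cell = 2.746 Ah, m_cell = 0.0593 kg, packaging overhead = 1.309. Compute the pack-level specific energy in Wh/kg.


Step 1: V_pack = 22 * 3.407 = 74.954 V
Step 2: C_pack = 3 * 2.746 = 8.238 Ah
Step 3: E_pack = V_pack * C_pack = 74.954 * 8.238 = 617.47 Wh
Step 4: m_pack = 22 * 3 * 0.0593 * 1.309 = 5.1232 kg
Step 5: ED = E_pack / m_pack = 617.47 / 5.1232 = 120.5 Wh/kg

120.5 Wh/kg


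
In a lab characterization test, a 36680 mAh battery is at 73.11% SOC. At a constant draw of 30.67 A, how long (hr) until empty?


Convert: C_total = 36680 mAh = 36.68 Ah
Step 1: remaining = SOC/100 * C_total = 73.11/100 * 36.68 = 26.817 Ah
Step 2: t = remaining / I = 26.817 / 30.67 = 0.8744 hr

0.8744 hr


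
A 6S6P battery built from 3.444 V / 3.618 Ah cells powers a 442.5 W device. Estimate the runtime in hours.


Step 1: E_pack = Ns * V_cell * Np * C_cell = 6 * 3.444 * 6 * 3.618 = 448.57 Wh
Step 2: t = E_pack / P = 448.57 / 442.5 = 1.014 hr

1.014 hr


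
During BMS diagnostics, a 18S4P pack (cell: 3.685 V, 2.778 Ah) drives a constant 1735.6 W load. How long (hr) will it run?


Step 1: E_pack = Ns * V_cell * Np * C_cell = 18 * 3.685 * 4 * 2.778 = 737.06 Wh
Step 2: t = E_pack / P = 737.06 / 1735.6 = 0.4247 hr

0.4247 hr


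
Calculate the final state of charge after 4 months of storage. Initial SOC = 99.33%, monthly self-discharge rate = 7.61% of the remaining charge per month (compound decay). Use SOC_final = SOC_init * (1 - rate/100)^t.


Monthly retention factor = 1 - 7.61/100 = 0.9239
Over 4 months: factor^4 = 0.72862
SOC_final = 99.33 * 0.72862 = 72.37%

72.37%


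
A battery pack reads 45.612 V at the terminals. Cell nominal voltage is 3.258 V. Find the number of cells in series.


Rearranging: n = V_pack / V_cell = 45.612 / 3.258 = 14 cells

14


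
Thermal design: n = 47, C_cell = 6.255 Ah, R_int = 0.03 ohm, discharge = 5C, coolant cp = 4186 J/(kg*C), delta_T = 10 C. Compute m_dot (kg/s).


Step 1: I = 5 * 6.255 = 31.275 A
Step 2: Q_cell = I^2 * R = 31.275^2 * 0.03 = 29.344 W
Step 3: Q_total = 47 * 29.344 = 1379.2 W
Step 4: m_dot = Q_total / (cp * dT) = 1379.2 / (4186 * 10) = 0.03295 kg/s

0.03295 kg/s


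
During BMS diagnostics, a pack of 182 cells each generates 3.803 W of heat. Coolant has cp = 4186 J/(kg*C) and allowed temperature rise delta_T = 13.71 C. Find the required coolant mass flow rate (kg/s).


Q_total = 182 * 3.803 = 692.15 W
m_dot = Q_total / (cp * dT) = 692.15 / (4186 * 13.71) = 0.01206 kg/s

0.01206 kg/s


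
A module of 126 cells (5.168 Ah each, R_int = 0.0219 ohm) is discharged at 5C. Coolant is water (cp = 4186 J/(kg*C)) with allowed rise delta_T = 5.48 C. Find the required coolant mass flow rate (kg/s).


Step 1: I = 5 * 5.168 = 25.84 A
Step 2: Q_cell = I^2 * R = 25.84^2 * 0.0219 = 14.623 W
Step 3: Q_total = 126 * 14.623 = 1842.5 W
Step 4: m_dot = Q_total / (cp * dT) = 1842.5 / (4186 * 5.48) = 0.08032 kg/s

0.08032 kg/s


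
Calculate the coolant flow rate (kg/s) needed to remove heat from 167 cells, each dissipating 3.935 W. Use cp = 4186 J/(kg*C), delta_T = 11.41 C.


Q_total = 167 * 3.935 = 657.15 W
m_dot = Q_total / (cp * dT) = 657.15 / (4186 * 11.41) = 0.01376 kg/s

0.01376 kg/s


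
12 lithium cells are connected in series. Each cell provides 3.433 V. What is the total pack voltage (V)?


With 12 cells in series at 3.433 V each, V_pack = 41.196 V

41.196 V


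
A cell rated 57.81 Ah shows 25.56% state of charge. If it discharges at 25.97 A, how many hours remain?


Step 1: remaining = SOC/100 * C_total = 25.56/100 * 57.81 = 14.776 Ah
Step 2: t = remaining / I = 14.776 / 25.97 = 0.5690 hr

0.5690 hr


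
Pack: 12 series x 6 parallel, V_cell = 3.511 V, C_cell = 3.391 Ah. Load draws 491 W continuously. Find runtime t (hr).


Step 1: E_pack = Ns * V_cell * Np * C_cell = 12 * 3.511 * 6 * 3.391 = 857.22 Wh
Step 2: t = E_pack / P = 857.22 / 491 = 1.746 hr

1.746 hr


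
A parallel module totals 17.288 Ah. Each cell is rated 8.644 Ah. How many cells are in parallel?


n = C_total / C_cell = 17.288 / 8.644 = 2

2


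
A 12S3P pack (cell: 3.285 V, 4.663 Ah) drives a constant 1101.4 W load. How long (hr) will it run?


Step 1: E_pack = Ns * V_cell * Np * C_cell = 12 * 3.285 * 3 * 4.663 = 551.45 Wh
Step 2: t = E_pack / P = 551.45 / 1101.4 = 0.5007 hr

0.5007 hr


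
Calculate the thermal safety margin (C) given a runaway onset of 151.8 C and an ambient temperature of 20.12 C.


margin = T_onset - T_ambient = 151.8 - 20.12 = 131.68 C

131.68 C


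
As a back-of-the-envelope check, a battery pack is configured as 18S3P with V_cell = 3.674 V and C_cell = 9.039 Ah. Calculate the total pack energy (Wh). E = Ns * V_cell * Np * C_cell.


V_pack = 18 * 3.674 = 66.132 V
C_pack = 3 * 9.039 = 27.117 Ah
E = V_pack * C_pack = 66.132 * 27.117 = 1793 Wh

1793 Wh


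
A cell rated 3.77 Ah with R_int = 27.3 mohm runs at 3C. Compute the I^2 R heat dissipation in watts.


Convert: R = 27.3 mohm = 0.0273 ohm
Step 1: I = C_rate * capacity = 3 * 3.77 = 11.31 A
Step 2: Q = I^2 * R = 11.31^2 * 0.0273 = 127.92 * 0.0273 = 3.492 W

3.492 W


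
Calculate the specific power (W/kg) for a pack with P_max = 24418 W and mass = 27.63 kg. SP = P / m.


SP = P / m = 24418 / 27.63 = 883.7 W/kg

883.7 W/kg
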